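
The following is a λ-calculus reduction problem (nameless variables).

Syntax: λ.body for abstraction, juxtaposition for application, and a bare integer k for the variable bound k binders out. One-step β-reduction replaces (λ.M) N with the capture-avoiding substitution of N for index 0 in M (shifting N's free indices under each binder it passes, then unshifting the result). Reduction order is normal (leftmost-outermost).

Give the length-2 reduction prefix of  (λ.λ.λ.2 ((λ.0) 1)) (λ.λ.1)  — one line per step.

  start: (λ.λ.λ.2 ((λ.0) 1)) (λ.λ.1)
  →1  λ.λ.(λ.λ.1) ((λ.0) 1)
  →2  λ.λ.λ.(λ.0) 2

Answer: after 2 steps: λ.λ.λ.(λ.0) 2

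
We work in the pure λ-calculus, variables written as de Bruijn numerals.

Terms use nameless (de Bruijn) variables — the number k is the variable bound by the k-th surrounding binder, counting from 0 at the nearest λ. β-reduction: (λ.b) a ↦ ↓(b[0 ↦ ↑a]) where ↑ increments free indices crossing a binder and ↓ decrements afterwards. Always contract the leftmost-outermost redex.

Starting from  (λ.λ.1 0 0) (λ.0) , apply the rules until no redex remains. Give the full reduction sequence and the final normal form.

Answer: normal form = λ.0 0  (in 2 steps)

Reduction:
  start: (λ.λ.1 0 0) (λ.0)
  step 1: λ.(λ.0) 0 0
  step 2: λ.0 0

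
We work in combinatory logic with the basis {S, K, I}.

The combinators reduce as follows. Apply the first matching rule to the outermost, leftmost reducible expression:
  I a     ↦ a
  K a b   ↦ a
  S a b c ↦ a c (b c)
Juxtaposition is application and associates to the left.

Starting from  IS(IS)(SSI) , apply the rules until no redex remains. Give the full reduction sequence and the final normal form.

Answer: normal form = SS(SSI)  (in 2 steps)

Derivation:
  start: IS(IS)(SSI)
  step 1: S(IS)(SSI)
  step 2: SS(SSI)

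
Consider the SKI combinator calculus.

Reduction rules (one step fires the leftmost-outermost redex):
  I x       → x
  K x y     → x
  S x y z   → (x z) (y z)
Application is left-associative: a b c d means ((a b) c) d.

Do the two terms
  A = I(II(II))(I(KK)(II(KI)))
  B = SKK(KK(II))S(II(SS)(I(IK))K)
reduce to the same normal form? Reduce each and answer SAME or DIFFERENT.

Answer: DIFFERENT — A ⇓ K, B ⇓ S

Working:
Term A:
  start: I(II(II))(I(KK)(II(KI)))
  →1  II(II)(I(KK)(II(KI)))
  →2  I(II)(I(KK)(II(KI)))
  →3  II(I(KK)(II(KI)))
  →4  I(I(KK)(II(KI)))
  →5  I(KK)(II(KI))
  →6  KK(II(KI))
  →7  K

Term B:
  start: SKK(KK(II))S(II(SS)(I(IK))K)
  →1  K(KK(II))(K(KK(II)))S(II(SS)(I(IK))K)
  →2  KK(II)S(II(SS)(I(IK))K)
  →3  KS(II(SS)(I(IK))K)
  →4  S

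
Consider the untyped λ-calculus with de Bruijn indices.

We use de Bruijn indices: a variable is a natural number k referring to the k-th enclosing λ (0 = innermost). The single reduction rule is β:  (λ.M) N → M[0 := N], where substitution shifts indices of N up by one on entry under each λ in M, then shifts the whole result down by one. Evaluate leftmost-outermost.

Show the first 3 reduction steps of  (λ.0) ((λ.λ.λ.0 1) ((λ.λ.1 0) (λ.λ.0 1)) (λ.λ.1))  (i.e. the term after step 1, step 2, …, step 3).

Answer: after 3 steps: λ.0 (λ.λ.1)

Working:
  start: (λ.0) ((λ.λ.λ.0 1) ((λ.λ.1 0) (λ.λ.0 1)) (λ.λ.1))
  →1  (λ.λ.λ.0 1) ((λ.λ.1 0) (λ.λ.0 1)) (λ.λ.1)
  →2  (λ.λ.0 1) (λ.λ.1)
  →3  λ.0 (λ.λ.1)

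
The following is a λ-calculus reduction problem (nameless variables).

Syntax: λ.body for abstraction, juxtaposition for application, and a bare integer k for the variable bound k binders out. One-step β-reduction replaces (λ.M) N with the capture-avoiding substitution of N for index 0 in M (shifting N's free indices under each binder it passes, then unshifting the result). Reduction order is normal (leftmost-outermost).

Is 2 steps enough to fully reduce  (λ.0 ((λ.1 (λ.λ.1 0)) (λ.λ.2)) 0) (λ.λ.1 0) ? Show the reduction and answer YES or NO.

Answer: NO — after 2 steps the term is (λ.(λ.(λ.λ.1 0) (λ.λ.1 0)) (λ.λ.λ.λ.1 0) 0) (λ.λ.1 0), not yet normal

Reduction:
  start: (λ.0 ((λ.1 (λ.λ.1 0)) (λ.λ.2)) 0) (λ.λ.1 0)
  [1] (λ.λ.1 0) ((λ.(λ.λ.1 0) (λ.λ.1 0)) (λ.λ.λ.λ.1 0)) (λ.λ.1 0)
  [2] (λ.(λ.(λ.λ.1 0) (λ.λ.1 0)) (λ.λ.λ.λ.1 0) 0) (λ.λ.1 0)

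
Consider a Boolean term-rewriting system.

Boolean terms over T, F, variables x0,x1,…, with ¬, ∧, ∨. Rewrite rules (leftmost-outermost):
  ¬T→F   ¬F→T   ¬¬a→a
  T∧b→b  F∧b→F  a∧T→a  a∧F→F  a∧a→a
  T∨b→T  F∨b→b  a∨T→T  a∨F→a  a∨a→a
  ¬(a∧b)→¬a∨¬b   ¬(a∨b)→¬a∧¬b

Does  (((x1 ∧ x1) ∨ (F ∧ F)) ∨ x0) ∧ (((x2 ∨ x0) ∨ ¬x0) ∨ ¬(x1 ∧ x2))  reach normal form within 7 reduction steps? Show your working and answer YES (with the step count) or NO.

Answer: YES — reaches normal form (x1 ∨ x0) ∧ (((x2 ∨ x0) ∨ ¬x0) ∨ (¬x1 ∨ ¬x2)) in 4 ≤ 7 steps

Working:
  start: (((x1 ∧ x1) ∨ (F ∧ F)) ∨ x0) ∧ (((x2 ∨ x0) ∨ ¬x0) ∨ ¬(x1 ∧ x2))
  [1] ((x1 ∨ (F ∧ F)) ∨ x0) ∧ (((x2 ∨ x0) ∨ ¬x0) ∨ ¬(x1 ∧ x2))
  [2] ((x1 ∨ F) ∨ x0) ∧ (((x2 ∨ x0) ∨ ¬x0) ∨ ¬(x1 ∧ x2))
  [3] (x1 ∨ x0) ∧ (((x2 ∨ x0) ∨ ¬x0) ∨ ¬(x1 ∧ x2))
  [4] (x1 ∨ x0) ∧ (((x2 ∨ x0) ∨ ¬x0) ∨ (¬x1 ∨ ¬x2))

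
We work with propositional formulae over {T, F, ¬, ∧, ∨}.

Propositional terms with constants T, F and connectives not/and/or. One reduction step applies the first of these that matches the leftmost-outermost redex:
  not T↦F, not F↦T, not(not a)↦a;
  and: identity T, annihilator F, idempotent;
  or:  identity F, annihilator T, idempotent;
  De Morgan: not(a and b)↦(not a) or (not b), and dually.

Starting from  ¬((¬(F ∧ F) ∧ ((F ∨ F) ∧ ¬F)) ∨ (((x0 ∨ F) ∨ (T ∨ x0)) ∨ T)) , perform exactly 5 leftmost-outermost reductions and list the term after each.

  start: ¬((¬(F ∧ F) ∧ ((F ∨ F) ∧ ¬F)) ∨ (((x0 ∨ F) ∨ (T ∨ x0)) ∨ T))
  [1] ¬(¬(F ∧ F) ∧ ((F ∨ F) ∧ ¬F)) ∧ ¬(((x0 ∨ F) ∨ (T ∨ x0)) ∨ T)
  [2] (¬¬(F ∧ F) ∨ ¬((F ∨ F) ∧ ¬F)) ∧ ¬(((x0 ∨ F) ∨ (T ∨ x0)) ∨ T)
  [3] ((F ∧ F) ∨ ¬((F ∨ F) ∧ ¬F)) ∧ ¬(((x0 ∨ F) ∨ (T ∨ x0)) ∨ T)
  [4] (F ∨ ¬((F ∨ F) ∧ ¬F)) ∧ ¬(((x0 ∨ F) ∨ (T ∨ x0)) ∨ T)
  [5] ¬((F ∨ F) ∧ ¬F) ∧ ¬(((x0 ∨ F) ∨ (T ∨ x0)) ∨ T)

Answer: after 5 steps: ¬((F ∨ F) ∧ ¬F) ∧ ¬(((x0 ∨ F) ∨ (T ∨ x0)) ∨ T)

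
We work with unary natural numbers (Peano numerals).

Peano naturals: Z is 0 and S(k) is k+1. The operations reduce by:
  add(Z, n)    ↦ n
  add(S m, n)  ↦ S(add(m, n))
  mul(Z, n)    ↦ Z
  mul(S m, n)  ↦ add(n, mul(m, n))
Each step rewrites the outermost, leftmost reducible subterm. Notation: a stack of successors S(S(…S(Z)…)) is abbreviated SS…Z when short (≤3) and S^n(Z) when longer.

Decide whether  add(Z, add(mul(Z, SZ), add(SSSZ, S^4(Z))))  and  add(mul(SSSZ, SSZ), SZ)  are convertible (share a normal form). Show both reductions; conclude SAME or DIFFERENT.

Answer: SAME — A ⇓ S^7(Z), B ⇓ S^7(Z)

Reduction:
Term A:
  start: add(Z, add(mul(Z, SZ), add(SSSZ, S^4(Z))))
  step 1: add(mul(Z, SZ), add(SSSZ, S^4(Z)))
  step 2: add(Z, add(SSSZ, S^4(Z)))
  step 3: add(SSSZ, S^4(Z))
  step 4: S(add(SSZ, S^4(Z)))
  step 5: S(S(add(SZ, S^4(Z))))
  step 6: S(S(S(add(Z, S^4(Z)))))
  step 7: S^7(Z)

Term B:
  start: add(mul(SSSZ, SSZ), SZ)
  step 1: add(add(SSZ, mul(SSZ, SSZ)), SZ)
  step 2: add(S(add(SZ, mul(SSZ, SSZ))), SZ)
  step 3: S(add(add(SZ, mul(SSZ, SSZ)), SZ))
  step 4: S(add(S(add(Z, mul(SSZ, SSZ))), SZ))
  step 5: S(S(add(add(Z, mul(SSZ, SSZ)), SZ)))
  step 6: S(S(add(mul(SSZ, SSZ), SZ)))
  step 7: S(S(add(add(SSZ, mul(SZ, SSZ)), SZ)))
  step 8: S(S(add(S(add(SZ, mul(SZ, SSZ))), SZ)))
  step 9: S(S(S(add(add(SZ, mul(SZ, SSZ)), SZ))))
  step 10: S(S(S(add(S(add(Z, mul(SZ, SSZ))), SZ))))
  step 11: S(S(S(S(add(add(Z, mul(SZ, SSZ)), SZ)))))
  step 12: S(S(S(S(add(mul(SZ, SSZ), SZ)))))
  step 13: S(S(S(S(add(add(SSZ, mul(Z, SSZ)), SZ)))))
  step 14: S(S(S(S(add(S(add(SZ, mul(Z, SSZ))), SZ)))))
  step 15: S(S(S(S(S(add(add(SZ, mul(Z, SSZ)), SZ))))))
  step 16: S(S(S(S(S(add(S(add(Z, mul(Z, SSZ))), SZ))))))
  step 17: S(S(S(S(S(S(add(add(Z, mul(Z, SSZ)), SZ)))))))
  step 18: S(S(S(S(S(S(add(mul(Z, SSZ), SZ)))))))
  step 19: S(S(S(S(S(S(add(Z, SZ)))))))
  step 20: S^7(Z)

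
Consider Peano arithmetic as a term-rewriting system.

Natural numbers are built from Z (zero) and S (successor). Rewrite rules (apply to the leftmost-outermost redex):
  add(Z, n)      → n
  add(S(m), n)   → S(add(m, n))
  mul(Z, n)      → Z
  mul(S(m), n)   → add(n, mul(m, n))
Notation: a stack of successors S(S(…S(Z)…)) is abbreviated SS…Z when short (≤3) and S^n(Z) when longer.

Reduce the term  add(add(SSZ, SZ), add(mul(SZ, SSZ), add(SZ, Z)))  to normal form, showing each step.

Answer: normal form = S^6(Z)  (in 17 steps)

Derivation:
  start: add(add(SSZ, SZ), add(mul(SZ, SSZ), add(SZ, Z)))
  [1] add(S(add(SZ, SZ)), add(mul(SZ, SSZ), add(SZ, Z)))
  [2] S(add(add(SZ, SZ), add(mul(SZ, SSZ), add(SZ, Z))))
  [3] S(add(S(add(Z, SZ)), add(mul(SZ, SSZ), add(SZ, Z))))
  [4] S(S(add(add(Z, SZ), add(mul(SZ, SSZ), add(SZ, Z)))))
  [5] S(S(add(SZ, add(mul(SZ, SSZ), add(SZ, Z)))))
  [6] S(S(S(add(Z, add(mul(SZ, SSZ), add(SZ, Z))))))
  [7] S(S(S(add(mul(SZ, SSZ), add(SZ, Z)))))
  [8] S(S(S(add(add(SSZ, mul(Z, SSZ)), add(SZ, Z)))))
  [9] S(S(S(add(S(add(SZ, mul(Z, SSZ))), add(SZ, Z)))))
  [10] S(S(S(S(add(add(SZ, mul(Z, SSZ)), add(SZ, Z))))))
  [11] S(S(S(S(add(S(add(Z, mul(Z, SSZ))), add(SZ, Z))))))
  [12] S(S(S(S(S(add(add(Z, mul(Z, SSZ)), add(SZ, Z)))))))
  [13] S(S(S(S(S(add(mul(Z, SSZ), add(SZ, Z)))))))
  [14] S(S(S(S(S(add(Z, add(SZ, Z)))))))
  [15] S(S(S(S(S(add(SZ, Z))))))
  [16] S(S(S(S(S(S(add(Z, Z)))))))
  [17] S^6(Z)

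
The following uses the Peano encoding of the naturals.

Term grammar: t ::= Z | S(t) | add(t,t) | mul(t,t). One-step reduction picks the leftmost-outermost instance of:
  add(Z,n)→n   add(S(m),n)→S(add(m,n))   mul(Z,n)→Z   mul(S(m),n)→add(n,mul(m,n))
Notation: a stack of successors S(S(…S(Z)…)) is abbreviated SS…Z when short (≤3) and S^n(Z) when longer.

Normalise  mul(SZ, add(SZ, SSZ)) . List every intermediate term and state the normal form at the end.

  start: mul(SZ, add(SZ, SSZ))
  step 1: add(add(SZ, SSZ), mul(Z, add(SZ, SSZ)))
  step 2: add(S(add(Z, SSZ)), mul(Z, add(SZ, SSZ)))
  step 3: S(add(add(Z, SSZ), mul(Z, add(SZ, SSZ))))
  step 4: S(add(SSZ, mul(Z, add(SZ, SSZ))))
  step 5: S(S(add(SZ, mul(Z, add(SZ, SSZ)))))
  step 6: S(S(S(add(Z, mul(Z, add(SZ, SSZ))))))
  step 7: S(S(S(mul(Z, add(SZ, SSZ)))))
  step 8: SSSZ

Answer: normal form = SSSZ  (in 8 steps)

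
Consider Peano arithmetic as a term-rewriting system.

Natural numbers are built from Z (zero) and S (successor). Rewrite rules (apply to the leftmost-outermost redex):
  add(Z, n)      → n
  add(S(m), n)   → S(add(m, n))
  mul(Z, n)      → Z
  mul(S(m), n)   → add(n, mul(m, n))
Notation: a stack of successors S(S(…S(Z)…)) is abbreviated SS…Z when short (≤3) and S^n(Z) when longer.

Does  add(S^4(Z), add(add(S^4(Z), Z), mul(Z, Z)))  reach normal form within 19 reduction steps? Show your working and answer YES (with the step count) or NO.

  start: add(S^4(Z), add(add(S^4(Z), Z), mul(Z, Z)))
  [1] S(add(SSSZ, add(add(S^4(Z), Z), mul(Z, Z))))
  [2] S(S(add(SSZ, add(add(S^4(Z), Z), mul(Z, Z)))))
  [3] S(S(S(add(SZ, add(add(S^4(Z), Z), mul(Z, Z))))))
  [4] S(S(S(S(add(Z, add(add(S^4(Z), Z), mul(Z, Z)))))))
  [5] S(S(S(S(add(add(S^4(Z), Z), mul(Z, Z))))))
  [6] S(S(S(S(add(S(add(SSSZ, Z)), mul(Z, Z))))))
  [7] S(S(S(S(S(add(add(SSSZ, Z), mul(Z, Z)))))))
  [8] S(S(S(S(S(add(S(add(SSZ, Z)), mul(Z, Z)))))))
  [9] S(S(S(S(S(S(add(add(SSZ, Z), mul(Z, Z))))))))
  [10] S(S(S(S(S(S(add(S(add(SZ, Z)), mul(Z, Z))))))))
  [11] S(S(S(S(S(S(S(add(add(SZ, Z), mul(Z, Z)))))))))
  [12] S(S(S(S(S(S(S(add(S(add(Z, Z)), mul(Z, Z)))))))))
  [13] S(S(S(S(S(S(S(S(add(add(Z, Z), mul(Z, Z))))))))))
  [14] S(S(S(S(S(S(S(S(add(Z, mul(Z, Z))))))))))
  [15] S(S(S(S(S(S(S(S(mul(Z, Z)))))))))
  [16] S^8(Z)

Answer: YES — reaches normal form S^8(Z) in 16 ≤ 19 steps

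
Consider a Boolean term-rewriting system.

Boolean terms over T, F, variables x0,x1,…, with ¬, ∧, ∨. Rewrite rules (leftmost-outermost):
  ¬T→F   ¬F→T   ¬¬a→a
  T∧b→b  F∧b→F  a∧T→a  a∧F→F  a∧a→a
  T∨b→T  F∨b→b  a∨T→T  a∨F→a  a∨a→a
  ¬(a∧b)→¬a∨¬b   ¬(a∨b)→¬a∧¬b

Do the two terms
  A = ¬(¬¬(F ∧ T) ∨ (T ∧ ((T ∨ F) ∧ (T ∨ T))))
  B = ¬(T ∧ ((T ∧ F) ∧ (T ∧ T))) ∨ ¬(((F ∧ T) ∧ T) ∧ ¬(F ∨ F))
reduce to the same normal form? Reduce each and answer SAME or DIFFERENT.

Term A:
  start: ¬(¬¬(F ∧ T) ∨ (T ∧ ((T ∨ F) ∧ (T ∨ T))))
  step 1: ¬¬¬(F ∧ T) ∧ ¬(T ∧ ((T ∨ F) ∧ (T ∨ T)))
  step 2: ¬(F ∧ T) ∧ ¬(T ∧ ((T ∨ F) ∧ (T ∨ T)))
  step 3: (¬F ∨ ¬T) ∧ ¬(T ∧ ((T ∨ F) ∧ (T ∨ T)))
  step 4: (T ∨ ¬T) ∧ ¬(T ∧ ((T ∨ F) ∧ (T ∨ T)))
  step 5: T ∧ ¬(T ∧ ((T ∨ F) ∧ (T ∨ T)))
  step 6: ¬(T ∧ ((T ∨ F) ∧ (T ∨ T)))
  step 7: ¬T ∨ ¬((T ∨ F) ∧ (T ∨ T))
  step 8: F ∨ ¬((T ∨ F) ∧ (T ∨ T))
  step 9: ¬((T ∨ F) ∧ (T ∨ T))
  step 10: ¬(T ∨ F) ∨ ¬(T ∨ T)
  step 11: (¬T ∧ ¬F) ∨ ¬(T ∨ T)
  step 12: (F ∧ ¬F) ∨ ¬(T ∨ T)
  step 13: F ∨ ¬(T ∨ T)
  step 14: ¬(T ∨ T)
  step 15: ¬T ∧ ¬T
  step 16: ¬T
  step 17: F

Term B:
  start: ¬(T ∧ ((T ∧ F) ∧ (T ∧ T))) ∨ ¬(((F ∧ T) ∧ T) ∧ ¬(F ∨ F))
  step 1: (¬T ∨ ¬((T ∧ F) ∧ (T ∧ T))) ∨ ¬(((F ∧ T) ∧ T) ∧ ¬(F ∨ F))
  step 2: (F ∨ ¬((T ∧ F) ∧ (T ∧ T))) ∨ ¬(((F ∧ T) ∧ T) ∧ ¬(F ∨ F))
  step 3: ¬((T ∧ F) ∧ (T ∧ T)) ∨ ¬(((F ∧ T) ∧ T) ∧ ¬(F ∨ F))
  step 4: (¬(T ∧ F) ∨ ¬(T ∧ T)) ∨ ¬(((F ∧ T) ∧ T) ∧ ¬(F ∨ F))
  step 5: ((¬T ∨ ¬F) ∨ ¬(T ∧ T)) ∨ ¬(((F ∧ T) ∧ T) ∧ ¬(F ∨ F))
  step 6: ((F ∨ ¬F) ∨ ¬(T ∧ T)) ∨ ¬(((F ∧ T) ∧ T) ∧ ¬(F ∨ F))
  step 7: (¬F ∨ ¬(T ∧ T)) ∨ ¬(((F ∧ T) ∧ T) ∧ ¬(F ∨ F))
  step 8: (T ∨ ¬(T ∧ T)) ∨ ¬(((F ∧ T) ∧ T) ∧ ¬(F ∨ F))
  step 9: T ∨ ¬(((F ∧ T) ∧ T) ∧ ¬(F ∨ F))
  step 10: T

Answer: DIFFERENT — A ⇓ F, B ⇓ T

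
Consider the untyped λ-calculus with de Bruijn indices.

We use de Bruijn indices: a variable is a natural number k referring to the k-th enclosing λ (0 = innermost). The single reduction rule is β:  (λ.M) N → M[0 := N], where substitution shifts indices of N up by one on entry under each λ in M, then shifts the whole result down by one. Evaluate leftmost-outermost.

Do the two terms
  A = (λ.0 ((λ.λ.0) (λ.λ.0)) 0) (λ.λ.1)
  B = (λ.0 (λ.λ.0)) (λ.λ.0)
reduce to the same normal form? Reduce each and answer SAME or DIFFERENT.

Answer: SAME — A ⇓ λ.0, B ⇓ λ.0

Working:
Term A:
  start: (λ.0 ((λ.λ.0) (λ.λ.0)) 0) (λ.λ.1)
  step 1: (λ.λ.1) ((λ.λ.0) (λ.λ.0)) (λ.λ.1)
  step 2: (λ.(λ.λ.0) (λ.λ.0)) (λ.λ.1)
  step 3: (λ.λ.0) (λ.λ.0)
  step 4: λ.0

Term B:
  start: (λ.0 (λ.λ.0)) (λ.λ.0)
  step 1: (λ.λ.0) (λ.λ.0)
  step 2: λ.0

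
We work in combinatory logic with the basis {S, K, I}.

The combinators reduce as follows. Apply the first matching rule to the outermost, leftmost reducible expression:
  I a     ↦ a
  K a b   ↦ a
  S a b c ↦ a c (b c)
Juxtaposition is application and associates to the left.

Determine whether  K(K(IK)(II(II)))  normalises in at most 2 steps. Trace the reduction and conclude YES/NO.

  start: K(K(IK)(II(II)))
  [1] K(IK)
  [2] KK

Answer: YES — reaches normal form KK in 2 ≤ 2 steps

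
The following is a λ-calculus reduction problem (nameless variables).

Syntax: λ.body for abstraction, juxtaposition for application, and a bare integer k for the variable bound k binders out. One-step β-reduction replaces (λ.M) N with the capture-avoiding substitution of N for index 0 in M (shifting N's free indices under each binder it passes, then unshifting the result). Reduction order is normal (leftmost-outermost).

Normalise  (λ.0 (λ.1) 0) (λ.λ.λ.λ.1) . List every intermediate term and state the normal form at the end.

Answer: normal form = λ.λ.1  (in 3 steps)

Working:
  start: (λ.0 (λ.1) 0) (λ.λ.λ.λ.1)
  step 1: (λ.λ.λ.λ.1) (λ.λ.λ.λ.λ.1) (λ.λ.λ.λ.1)
  step 2: (λ.λ.λ.1) (λ.λ.λ.λ.1)
  step 3: λ.λ.1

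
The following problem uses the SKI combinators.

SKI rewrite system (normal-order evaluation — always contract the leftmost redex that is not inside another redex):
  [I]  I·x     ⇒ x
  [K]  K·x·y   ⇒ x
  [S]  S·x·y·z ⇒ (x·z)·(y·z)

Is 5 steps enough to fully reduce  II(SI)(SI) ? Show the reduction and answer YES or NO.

  start: II(SI)(SI)
  step 1: I(SI)(SI)
  step 2: SI(SI)

Answer: YES — reaches normal form SI(SI) in 2 ≤ 5 steps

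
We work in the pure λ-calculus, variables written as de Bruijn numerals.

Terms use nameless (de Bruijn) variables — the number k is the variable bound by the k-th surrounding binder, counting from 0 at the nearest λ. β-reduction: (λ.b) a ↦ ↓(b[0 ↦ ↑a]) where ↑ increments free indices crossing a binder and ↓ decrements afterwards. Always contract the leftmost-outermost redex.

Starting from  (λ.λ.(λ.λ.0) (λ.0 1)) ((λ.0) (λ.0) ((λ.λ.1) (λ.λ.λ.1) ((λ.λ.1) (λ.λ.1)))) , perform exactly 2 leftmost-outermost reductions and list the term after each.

Answer: after 2 steps: λ.λ.0

Working:
  start: (λ.λ.(λ.λ.0) (λ.0 1)) ((λ.0) (λ.0) ((λ.λ.1) (λ.λ.λ.1) ((λ.λ.1) (λ.λ.1))))
  [1] λ.(λ.λ.0) (λ.0 1)
  [2] λ.λ.0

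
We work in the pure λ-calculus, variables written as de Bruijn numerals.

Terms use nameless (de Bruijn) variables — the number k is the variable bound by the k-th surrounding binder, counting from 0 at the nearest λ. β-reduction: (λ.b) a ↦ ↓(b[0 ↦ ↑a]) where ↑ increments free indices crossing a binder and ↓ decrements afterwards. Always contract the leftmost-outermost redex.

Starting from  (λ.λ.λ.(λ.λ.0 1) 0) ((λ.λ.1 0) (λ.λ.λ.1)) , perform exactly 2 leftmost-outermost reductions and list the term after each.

Answer: after 2 steps: λ.λ.λ.0 1

Reduction:
  start: (λ.λ.λ.(λ.λ.0 1) 0) ((λ.λ.1 0) (λ.λ.λ.1))
  →1  λ.λ.(λ.λ.0 1) 0
  →2  λ.λ.λ.0 1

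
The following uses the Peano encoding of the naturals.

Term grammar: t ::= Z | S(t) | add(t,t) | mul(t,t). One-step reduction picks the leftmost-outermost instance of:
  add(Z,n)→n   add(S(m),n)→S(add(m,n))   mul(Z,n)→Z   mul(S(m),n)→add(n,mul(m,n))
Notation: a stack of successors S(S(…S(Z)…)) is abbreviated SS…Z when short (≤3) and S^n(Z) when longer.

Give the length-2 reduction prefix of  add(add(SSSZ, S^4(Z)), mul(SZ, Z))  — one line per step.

  start: add(add(SSSZ, S^4(Z)), mul(SZ, Z))
  →1  add(S(add(SSZ, S^4(Z))), mul(SZ, Z))
  →2  S(add(add(SSZ, S^4(Z)), mul(SZ, Z)))

Answer: after 2 steps: S(add(add(SSZ, S^4(Z)), mul(SZ, Z)))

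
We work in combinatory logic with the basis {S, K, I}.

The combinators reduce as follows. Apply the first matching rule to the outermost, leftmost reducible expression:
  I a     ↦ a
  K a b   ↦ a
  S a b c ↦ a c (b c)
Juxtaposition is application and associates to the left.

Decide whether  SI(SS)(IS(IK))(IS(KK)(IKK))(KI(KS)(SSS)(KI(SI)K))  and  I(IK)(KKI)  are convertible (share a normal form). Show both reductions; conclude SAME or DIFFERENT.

Term A:
  start: SI(SS)(IS(IK))(IS(KK)(IKK))(KI(KS)(SSS)(KI(SI)K))
  [1] I(IS(IK))(SS(IS(IK)))(IS(KK)(IKK))(KI(KS)(SSS)(KI(SI)K))
  [2] IS(IK)(SS(IS(IK)))(IS(KK)(IKK))(KI(KS)(SSS)(KI(SI)K))
  [3] S(IK)(SS(IS(IK)))(IS(KK)(IKK))(KI(KS)(SSS)(KI(SI)K))
  [4] IK(IS(KK)(IKK))(SS(IS(IK))(IS(KK)(IKK)))(KI(KS)(SSS)(KI(SI)K))
  [5] K(IS(KK)(IKK))(SS(IS(IK))(IS(KK)(IKK)))(KI(KS)(SSS)(KI(SI)K))
  [6] IS(KK)(IKK)(KI(KS)(SSS)(KI(SI)K))
  [7] S(KK)(IKK)(KI(KS)(SSS)(KI(SI)K))
  [8] KK(KI(KS)(SSS)(KI(SI)K))(IKK(KI(KS)(SSS)(KI(SI)K)))
  [9] K(IKK(KI(KS)(SSS)(KI(SI)K)))
  [10] K(KK(KI(KS)(SSS)(KI(SI)K)))
  [11] KK

Term B:
  start: I(IK)(KKI)
  [1] IK(KKI)
  [2] K(KKI)
  [3] KK

Answer: SAME — A ⇓ KK, B ⇓ KK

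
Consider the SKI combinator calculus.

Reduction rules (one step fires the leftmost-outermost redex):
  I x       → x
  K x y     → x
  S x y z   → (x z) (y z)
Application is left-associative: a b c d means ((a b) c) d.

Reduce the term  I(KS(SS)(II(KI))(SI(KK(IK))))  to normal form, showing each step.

Answer: normal form = S(KI)(SIK)  (in 5 steps)

Derivation:
  start: I(KS(SS)(II(KI))(SI(KK(IK))))
  →1  KS(SS)(II(KI))(SI(KK(IK)))
  →2  S(II(KI))(SI(KK(IK)))
  →3  S(I(KI))(SI(KK(IK)))
  →4  S(KI)(SI(KK(IK)))
  →5  S(KI)(SIK)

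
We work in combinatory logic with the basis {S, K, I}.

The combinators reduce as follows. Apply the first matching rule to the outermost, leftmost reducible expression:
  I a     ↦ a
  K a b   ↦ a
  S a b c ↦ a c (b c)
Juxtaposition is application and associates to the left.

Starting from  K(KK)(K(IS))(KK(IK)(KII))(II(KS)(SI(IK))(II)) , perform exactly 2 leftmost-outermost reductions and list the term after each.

Answer: after 2 steps: K(II(KS)(SI(IK))(II))

Working:
  start: K(KK)(K(IS))(KK(IK)(KII))(II(KS)(SI(IK))(II))
  [1] KK(KK(IK)(KII))(II(KS)(SI(IK))(II))
  [2] K(II(KS)(SI(IK))(II))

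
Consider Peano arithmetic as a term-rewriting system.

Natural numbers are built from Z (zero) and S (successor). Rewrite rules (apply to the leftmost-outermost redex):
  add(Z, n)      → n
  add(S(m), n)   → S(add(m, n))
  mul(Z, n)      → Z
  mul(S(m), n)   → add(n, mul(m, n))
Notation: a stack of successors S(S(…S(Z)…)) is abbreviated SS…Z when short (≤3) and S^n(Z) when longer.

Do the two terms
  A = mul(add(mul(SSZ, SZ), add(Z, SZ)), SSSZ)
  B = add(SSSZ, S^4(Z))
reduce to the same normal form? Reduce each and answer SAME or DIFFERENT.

Answer: DIFFERENT — A ⇓ S^9(Z), B ⇓ S^7(Z)

Reduction:
Term A:
  start: mul(add(mul(SSZ, SZ), add(Z, SZ)), SSSZ)
  [1] mul(add(add(SZ, mul(SZ, SZ)), add(Z, SZ)), SSSZ)
  [2] mul(add(S(add(Z, mul(SZ, SZ))), add(Z, SZ)), SSSZ)
  [3] mul(S(add(add(Z, mul(SZ, SZ)), add(Z, SZ))), SSSZ)
  [4] add(SSSZ, mul(add(add(Z, mul(SZ, SZ)), add(Z, SZ)), SSSZ))
  [5] S(add(SSZ, mul(add(add(Z, mul(SZ, SZ)), add(Z, SZ)), SSSZ)))
  [6] S(S(add(SZ, mul(add(add(Z, mul(SZ, SZ)), add(Z, SZ)), SSSZ))))
  [7] S(S(S(add(Z, mul(add(add(Z, mul(SZ, SZ)), add(Z, SZ)), SSSZ)))))
  [8] S(S(S(mul(add(add(Z, mul(SZ, SZ)), add(Z, SZ)), SSSZ))))
  [9] S(S(S(mul(add(mul(SZ, SZ), add(Z, SZ)), SSSZ))))
  [10] S(S(S(mul(add(add(SZ, mul(Z, SZ)), add(Z, SZ)), SSSZ))))
  [11] S(S(S(mul(add(S(add(Z, mul(Z, SZ))), add(Z, SZ)), SSSZ))))
  [12] S(S(S(mul(S(add(add(Z, mul(Z, SZ)), add(Z, SZ))), SSSZ))))
  [13] S(S(S(add(SSSZ, mul(add(add(Z, mul(Z, SZ)), add(Z, SZ)), SSSZ)))))
  [14] S(S(S(S(add(SSZ, mul(add(add(Z, mul(Z, SZ)), add(Z, SZ)), SSSZ))))))
  [15] S(S(S(S(S(add(SZ, mul(add(add(Z, mul(Z, SZ)), add(Z, SZ)), SSSZ)))))))
  [16] S(S(S(S(S(S(add(Z, mul(add(add(Z, mul(Z, SZ)), add(Z, SZ)), SSSZ))))))))
  [17] S(S(S(S(S(S(mul(add(add(Z, mul(Z, SZ)), add(Z, SZ)), SSSZ)))))))
  [18] S(S(S(S(S(S(mul(add(mul(Z, SZ), add(Z, SZ)), SSSZ)))))))
  [19] S(S(S(S(S(S(mul(add(Z, add(Z, SZ)), SSSZ)))))))
  [20] S(S(S(S(S(S(mul(add(Z, SZ), SSSZ)))))))
  [21] S(S(S(S(S(S(mul(SZ, SSSZ)))))))
  [22] S(S(S(S(S(S(add(SSSZ, mul(Z, SSSZ))))))))
  [23] S(S(S(S(S(S(S(add(SSZ, mul(Z, SSSZ)))))))))
  [24] S(S(S(S(S(S(S(S(add(SZ, mul(Z, SSSZ))))))))))
  [25] S(S(S(S(S(S(S(S(S(add(Z, mul(Z, SSSZ)))))))))))
  [26] S(S(S(S(S(S(S(S(S(mul(Z, SSSZ))))))))))
  [27] S^9(Z)

Term B:
  start: add(SSSZ, S^4(Z))
  [1] S(add(SSZ, S^4(Z)))
  [2] S(S(add(SZ, S^4(Z))))
  [3] S(S(S(add(Z, S^4(Z)))))
  [4] S^7(Z)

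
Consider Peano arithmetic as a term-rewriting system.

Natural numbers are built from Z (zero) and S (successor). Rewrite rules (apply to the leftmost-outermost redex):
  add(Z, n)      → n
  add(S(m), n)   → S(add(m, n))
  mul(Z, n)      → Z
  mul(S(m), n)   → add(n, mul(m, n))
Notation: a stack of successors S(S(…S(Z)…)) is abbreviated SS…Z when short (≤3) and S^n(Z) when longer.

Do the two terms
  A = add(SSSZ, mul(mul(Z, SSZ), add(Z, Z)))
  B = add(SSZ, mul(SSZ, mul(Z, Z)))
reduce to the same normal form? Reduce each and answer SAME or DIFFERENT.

Answer: DIFFERENT — A ⇓ SSSZ, B ⇓ SSZ

Working:
Term A:
  start: add(SSSZ, mul(mul(Z, SSZ), add(Z, Z)))
  [1] S(add(SSZ, mul(mul(Z, SSZ), add(Z, Z))))
  [2] S(S(add(SZ, mul(mul(Z, SSZ), add(Z, Z)))))
  [3] S(S(S(add(Z, mul(mul(Z, SSZ), add(Z, Z))))))
  [4] S(S(S(mul(mul(Z, SSZ), add(Z, Z)))))
  [5] S(S(S(mul(Z, add(Z, Z)))))
  [6] SSSZ

Term B:
  start: add(SSZ, mul(SSZ, mul(Z, Z)))
  [1] S(add(SZ, mul(SSZ, mul(Z, Z))))
  [2] S(S(add(Z, mul(SSZ, mul(Z, Z)))))
  [3] S(S(mul(SSZ, mul(Z, Z))))
  [4] S(S(add(mul(Z, Z), mul(SZ, mul(Z, Z)))))
  [5] S(S(add(Z, mul(SZ, mul(Z, Z)))))
  [6] S(S(mul(SZ, mul(Z, Z))))
  [7] S(S(add(mul(Z, Z), mul(Z, mul(Z, Z)))))
  [8] S(S(add(Z, mul(Z, mul(Z, Z)))))
  [9] S(S(mul(Z, mul(Z, Z))))
  [10] SSZ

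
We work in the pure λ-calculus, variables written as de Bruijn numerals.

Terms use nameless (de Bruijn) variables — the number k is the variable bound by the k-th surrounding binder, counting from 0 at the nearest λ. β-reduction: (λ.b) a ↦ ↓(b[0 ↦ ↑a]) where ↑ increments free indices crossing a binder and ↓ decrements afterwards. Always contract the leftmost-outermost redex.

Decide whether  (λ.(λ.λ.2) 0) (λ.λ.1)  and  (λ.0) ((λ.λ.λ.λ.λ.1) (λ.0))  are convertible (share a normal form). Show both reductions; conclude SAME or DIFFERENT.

Term A:
  start: (λ.(λ.λ.2) 0) (λ.λ.1)
  [1] (λ.λ.λ.λ.1) (λ.λ.1)
  [2] λ.λ.λ.1

Term B:
  start: (λ.0) ((λ.λ.λ.λ.λ.1) (λ.0))
  [1] (λ.λ.λ.λ.λ.1) (λ.0)
  [2] λ.λ.λ.λ.1

Answer: DIFFERENT — A ⇓ λ.λ.λ.1, B ⇓ λ.λ.λ.λ.1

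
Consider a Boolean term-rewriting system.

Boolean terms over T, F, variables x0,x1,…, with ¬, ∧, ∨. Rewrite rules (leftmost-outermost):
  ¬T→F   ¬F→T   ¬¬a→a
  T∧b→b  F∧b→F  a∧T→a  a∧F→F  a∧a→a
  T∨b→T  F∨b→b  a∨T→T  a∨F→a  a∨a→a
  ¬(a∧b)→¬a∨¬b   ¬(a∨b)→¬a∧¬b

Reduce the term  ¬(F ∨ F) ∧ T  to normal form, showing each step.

  start: ¬(F ∨ F) ∧ T
  →1  ¬(F ∨ F)
  →2  ¬F ∧ ¬F
  →3  ¬F
  →4  T

Answer: normal form = T  (in 4 steps)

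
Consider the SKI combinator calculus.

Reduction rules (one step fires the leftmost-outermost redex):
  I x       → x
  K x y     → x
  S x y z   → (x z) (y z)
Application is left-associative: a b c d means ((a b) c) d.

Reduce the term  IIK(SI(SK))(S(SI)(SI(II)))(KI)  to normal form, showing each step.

Answer: normal form = I  (in 6 steps)

Reduction:
  start: IIK(SI(SK))(S(SI)(SI(II)))(KI)
  step 1: IK(SI(SK))(S(SI)(SI(II)))(KI)
  step 2: K(SI(SK))(S(SI)(SI(II)))(KI)
  step 3: SI(SK)(KI)
  step 4: I(KI)(SK(KI))
  step 5: KI(SK(KI))
  step 6: I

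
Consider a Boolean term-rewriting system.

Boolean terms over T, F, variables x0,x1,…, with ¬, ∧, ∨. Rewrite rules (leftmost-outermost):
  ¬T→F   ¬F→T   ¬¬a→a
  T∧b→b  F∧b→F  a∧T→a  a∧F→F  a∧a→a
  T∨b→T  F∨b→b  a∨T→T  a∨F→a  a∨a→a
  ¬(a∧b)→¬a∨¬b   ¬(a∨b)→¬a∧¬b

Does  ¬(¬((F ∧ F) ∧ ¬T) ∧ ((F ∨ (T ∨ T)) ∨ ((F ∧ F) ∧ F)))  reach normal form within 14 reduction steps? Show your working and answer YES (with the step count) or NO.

Answer: YES — reaches normal form F in 13 ≤ 14 steps

Derivation:
  start: ¬(¬((F ∧ F) ∧ ¬T) ∧ ((F ∨ (T ∨ T)) ∨ ((F ∧ F) ∧ F)))
  step 1: ¬¬((F ∧ F) ∧ ¬T) ∨ ¬((F ∨ (T ∨ T)) ∨ ((F ∧ F) ∧ F))
  step 2: ((F ∧ F) ∧ ¬T) ∨ ¬((F ∨ (T ∨ T)) ∨ ((F ∧ F) ∧ F))
  step 3: (F ∧ ¬T) ∨ ¬((F ∨ (T ∨ T)) ∨ ((F ∧ F) ∧ F))
  step 4: F ∨ ¬((F ∨ (T ∨ T)) ∨ ((F ∧ F) ∧ F))
  step 5: ¬((F ∨ (T ∨ T)) ∨ ((F ∧ F) ∧ F))
  step 6: ¬(F ∨ (T ∨ T)) ∧ ¬((F ∧ F) ∧ F)
  step 7: (¬F ∧ ¬(T ∨ T)) ∧ ¬((F ∧ F) ∧ F)
  step 8: (T ∧ ¬(T ∨ T)) ∧ ¬((F ∧ F) ∧ F)
  step 9: ¬(T ∨ T) ∧ ¬((F ∧ F) ∧ F)
  step 10: (¬T ∧ ¬T) ∧ ¬((F ∧ F) ∧ F)
  step 11: ¬T ∧ ¬((F ∧ F) ∧ F)
  step 12: F ∧ ¬((F ∧ F) ∧ F)
  step 13: F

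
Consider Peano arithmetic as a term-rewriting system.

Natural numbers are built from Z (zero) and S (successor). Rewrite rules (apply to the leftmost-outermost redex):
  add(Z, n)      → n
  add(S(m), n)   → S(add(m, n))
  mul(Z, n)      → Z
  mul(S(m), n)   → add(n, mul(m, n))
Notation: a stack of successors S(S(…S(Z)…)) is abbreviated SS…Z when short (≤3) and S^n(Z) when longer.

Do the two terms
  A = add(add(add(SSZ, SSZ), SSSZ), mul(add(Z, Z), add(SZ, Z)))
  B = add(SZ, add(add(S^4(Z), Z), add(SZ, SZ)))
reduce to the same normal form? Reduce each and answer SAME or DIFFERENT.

Answer: SAME — A ⇓ S^7(Z), B ⇓ S^7(Z)

Working:
Term A:
  start: add(add(add(SSZ, SSZ), SSSZ), mul(add(Z, Z), add(SZ, Z)))
  [1] add(add(S(add(SZ, SSZ)), SSSZ), mul(add(Z, Z), add(SZ, Z)))
  [2] add(S(add(add(SZ, SSZ), SSSZ)), mul(add(Z, Z), add(SZ, Z)))
  [3] S(add(add(add(SZ, SSZ), SSSZ), mul(add(Z, Z), add(SZ, Z))))
  [4] S(add(add(S(add(Z, SSZ)), SSSZ), mul(add(Z, Z), add(SZ, Z))))
  [5] S(add(S(add(add(Z, SSZ), SSSZ)), mul(add(Z, Z), add(SZ, Z))))
  [6] S(S(add(add(add(Z, SSZ), SSSZ), mul(add(Z, Z), add(SZ, Z)))))
  [7] S(S(add(add(SSZ, SSSZ), mul(add(Z, Z), add(SZ, Z)))))
  [8] S(S(add(S(add(SZ, SSSZ)), mul(add(Z, Z), add(SZ, Z)))))
  [9] S(S(S(add(add(SZ, SSSZ), mul(add(Z, Z), add(SZ, Z))))))
  [10] S(S(S(add(S(add(Z, SSSZ)), mul(add(Z, Z), add(SZ, Z))))))
  [11] S(S(S(S(add(add(Z, SSSZ), mul(add(Z, Z), add(SZ, Z)))))))
  [12] S(S(S(S(add(SSSZ, mul(add(Z, Z), add(SZ, Z)))))))
  [13] S(S(S(S(S(add(SSZ, mul(add(Z, Z), add(SZ, Z))))))))
  [14] S(S(S(S(S(S(add(SZ, mul(add(Z, Z), add(SZ, Z)))))))))
  [15] S(S(S(S(S(S(S(add(Z, mul(add(Z, Z), add(SZ, Z))))))))))
  [16] S(S(S(S(S(S(S(mul(add(Z, Z), add(SZ, Z)))))))))
  [17] S(S(S(S(S(S(S(mul(Z, add(SZ, Z)))))))))
  [18] S^7(Z)

Term B:
  start: add(SZ, add(add(S^4(Z), Z), add(SZ, SZ)))
  [1] S(add(Z, add(add(S^4(Z), Z), add(SZ, SZ))))
  [2] S(add(add(S^4(Z), Z), add(SZ, SZ)))
  [3] S(add(S(add(SSSZ, Z)), add(SZ, SZ)))
  [4] S(S(add(add(SSSZ, Z), add(SZ, SZ))))
  [5] S(S(add(S(add(SSZ, Z)), add(SZ, SZ))))
  [6] S(S(S(add(add(SSZ, Z), add(SZ, SZ)))))
  [7] S(S(S(add(S(add(SZ, Z)), add(SZ, SZ)))))
  [8] S(S(S(S(add(add(SZ, Z), add(SZ, SZ))))))
  [9] S(S(S(S(add(S(add(Z, Z)), add(SZ, SZ))))))
  [10] S(S(S(S(S(add(add(Z, Z), add(SZ, SZ)))))))
  [11] S(S(S(S(S(add(Z, add(SZ, SZ)))))))
  [12] S(S(S(S(S(add(SZ, SZ))))))
  [13] S(S(S(S(S(S(add(Z, SZ)))))))
  [14] S^7(Z)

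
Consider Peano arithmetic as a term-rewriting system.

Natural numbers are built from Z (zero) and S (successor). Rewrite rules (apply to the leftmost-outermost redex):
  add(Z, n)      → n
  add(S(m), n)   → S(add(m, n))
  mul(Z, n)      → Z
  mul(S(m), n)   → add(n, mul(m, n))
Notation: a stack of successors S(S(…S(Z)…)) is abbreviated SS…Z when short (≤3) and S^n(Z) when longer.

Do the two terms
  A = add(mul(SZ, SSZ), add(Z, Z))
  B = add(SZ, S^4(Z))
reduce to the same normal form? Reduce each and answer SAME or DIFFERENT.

Answer: DIFFERENT — A ⇓ SSZ, B ⇓ S^5(Z)

Derivation:
Term A:
  start: add(mul(SZ, SSZ), add(Z, Z))
  →1  add(add(SSZ, mul(Z, SSZ)), add(Z, Z))
  →2  add(S(add(SZ, mul(Z, SSZ))), add(Z, Z))
  →3  S(add(add(SZ, mul(Z, SSZ)), add(Z, Z)))
  →4  S(add(S(add(Z, mul(Z, SSZ))), add(Z, Z)))
  →5  S(S(add(add(Z, mul(Z, SSZ)), add(Z, Z))))
  →6  S(S(add(mul(Z, SSZ), add(Z, Z))))
  →7  S(S(add(Z, add(Z, Z))))
  →8  S(S(add(Z, Z)))
  →9  SSZ

Term B:
  start: add(SZ, S^4(Z))
  →1  S(add(Z, S^4(Z)))
  →2  S^5(Z)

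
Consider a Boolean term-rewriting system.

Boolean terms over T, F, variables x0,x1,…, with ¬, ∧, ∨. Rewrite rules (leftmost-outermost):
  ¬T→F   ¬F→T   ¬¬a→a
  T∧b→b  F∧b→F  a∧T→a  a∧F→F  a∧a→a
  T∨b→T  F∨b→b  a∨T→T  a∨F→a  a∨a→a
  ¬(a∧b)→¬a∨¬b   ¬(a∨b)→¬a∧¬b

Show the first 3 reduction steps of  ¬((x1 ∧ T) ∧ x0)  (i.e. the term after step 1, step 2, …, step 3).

  start: ¬((x1 ∧ T) ∧ x0)
  step 1: ¬(x1 ∧ T) ∨ ¬x0
  step 2: (¬x1 ∨ ¬T) ∨ ¬x0
  step 3: (¬x1 ∨ F) ∨ ¬x0

Answer: after 3 steps: (¬x1 ∨ F) ∨ ¬x0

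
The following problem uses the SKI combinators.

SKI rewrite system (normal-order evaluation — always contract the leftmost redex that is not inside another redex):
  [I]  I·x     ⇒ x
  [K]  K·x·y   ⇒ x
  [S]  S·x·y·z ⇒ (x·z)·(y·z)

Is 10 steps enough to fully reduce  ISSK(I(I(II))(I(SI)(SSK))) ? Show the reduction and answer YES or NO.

  start: ISSK(I(I(II))(I(SI)(SSK)))
  →1  SSK(I(I(II))(I(SI)(SSK)))
  →2  S(I(I(II))(I(SI)(SSK)))(K(I(I(II))(I(SI)(SSK))))
  →3  S(I(II)(I(SI)(SSK)))(K(I(I(II))(I(SI)(SSK))))
  →4  S(II(I(SI)(SSK)))(K(I(I(II))(I(SI)(SSK))))
  →5  S(I(I(SI)(SSK)))(K(I(I(II))(I(SI)(SSK))))
  →6  S(I(SI)(SSK))(K(I(I(II))(I(SI)(SSK))))
  →7  S(SI(SSK))(K(I(I(II))(I(SI)(SSK))))
  →8  S(SI(SSK))(K(I(II)(I(SI)(SSK))))
  →9  S(SI(SSK))(K(II(I(SI)(SSK))))
  →10  S(SI(SSK))(K(I(I(SI)(SSK))))

Answer: NO — after 10 steps the term is S(SI(SSK))(K(I(I(SI)(SSK)))), not yet normal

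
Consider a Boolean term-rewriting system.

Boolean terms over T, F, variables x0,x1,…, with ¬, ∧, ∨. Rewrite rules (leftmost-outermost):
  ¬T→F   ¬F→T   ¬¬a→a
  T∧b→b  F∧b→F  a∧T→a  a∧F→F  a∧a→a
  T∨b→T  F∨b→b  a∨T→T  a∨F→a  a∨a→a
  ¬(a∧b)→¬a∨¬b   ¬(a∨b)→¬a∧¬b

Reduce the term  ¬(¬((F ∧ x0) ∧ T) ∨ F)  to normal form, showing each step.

Answer: normal form = F  (in 5 steps)

Working:
  start: ¬(¬((F ∧ x0) ∧ T) ∨ F)
  →1  ¬¬((F ∧ x0) ∧ T) ∧ ¬F
  →2  ((F ∧ x0) ∧ T) ∧ ¬F
  →3  (F ∧ x0) ∧ ¬F
  →4  F ∧ ¬F
  →5  F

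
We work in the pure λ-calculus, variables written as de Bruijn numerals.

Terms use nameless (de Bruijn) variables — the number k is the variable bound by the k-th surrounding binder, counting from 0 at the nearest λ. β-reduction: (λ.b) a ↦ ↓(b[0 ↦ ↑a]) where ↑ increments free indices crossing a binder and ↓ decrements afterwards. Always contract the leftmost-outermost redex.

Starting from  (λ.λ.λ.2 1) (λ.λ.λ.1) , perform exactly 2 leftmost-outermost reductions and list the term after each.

  start: (λ.λ.λ.2 1) (λ.λ.λ.1)
  →1  λ.λ.(λ.λ.λ.1) 1
  →2  λ.λ.λ.λ.1

Answer: after 2 steps: λ.λ.λ.λ.1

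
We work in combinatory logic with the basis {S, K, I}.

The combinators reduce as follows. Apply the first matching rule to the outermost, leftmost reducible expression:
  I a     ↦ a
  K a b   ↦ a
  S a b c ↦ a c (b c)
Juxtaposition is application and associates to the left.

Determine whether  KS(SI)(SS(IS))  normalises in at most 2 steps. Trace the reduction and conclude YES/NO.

Answer: YES — reaches normal form S(SSS) in 2 ≤ 2 steps

Derivation:
  start: KS(SI)(SS(IS))
  step 1: S(SS(IS))
  step 2: S(SSS)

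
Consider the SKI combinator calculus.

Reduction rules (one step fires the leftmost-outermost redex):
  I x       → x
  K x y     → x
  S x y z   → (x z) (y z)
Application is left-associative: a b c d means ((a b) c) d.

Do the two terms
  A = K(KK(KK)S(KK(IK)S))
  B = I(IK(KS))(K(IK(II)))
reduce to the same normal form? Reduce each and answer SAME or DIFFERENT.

Answer: SAME — A ⇓ KS, B ⇓ KS

Reduction:
Term A:
  start: K(KK(KK)S(KK(IK)S))
  [1] K(KS(KK(IK)S))
  [2] KS

Term B:
  start: I(IK(KS))(K(IK(II)))
  [1] IK(KS)(K(IK(II)))
  [2] K(KS)(K(IK(II)))
  [3] KS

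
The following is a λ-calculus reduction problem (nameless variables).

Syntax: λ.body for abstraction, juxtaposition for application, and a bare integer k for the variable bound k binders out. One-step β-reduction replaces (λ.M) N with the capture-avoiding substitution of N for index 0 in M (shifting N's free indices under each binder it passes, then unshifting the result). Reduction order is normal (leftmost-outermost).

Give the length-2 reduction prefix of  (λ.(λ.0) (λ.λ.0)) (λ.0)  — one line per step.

  start: (λ.(λ.0) (λ.λ.0)) (λ.0)
  step 1: (λ.0) (λ.λ.0)
  step 2: λ.λ.0

Answer: after 2 steps: λ.λ.0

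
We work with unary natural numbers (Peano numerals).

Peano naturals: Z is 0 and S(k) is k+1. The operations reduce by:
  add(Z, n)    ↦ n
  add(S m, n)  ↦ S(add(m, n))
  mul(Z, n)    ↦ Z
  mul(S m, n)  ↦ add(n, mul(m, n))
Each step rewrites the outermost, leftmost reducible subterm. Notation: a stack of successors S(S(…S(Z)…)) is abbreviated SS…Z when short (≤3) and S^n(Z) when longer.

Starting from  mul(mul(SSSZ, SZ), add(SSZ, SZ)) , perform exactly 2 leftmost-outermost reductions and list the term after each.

  start: mul(mul(SSSZ, SZ), add(SSZ, SZ))
  step 1: mul(add(SZ, mul(SSZ, SZ)), add(SSZ, SZ))
  step 2: mul(S(add(Z, mul(SSZ, SZ))), add(SSZ, SZ))

Answer: after 2 steps: mul(S(add(Z, mul(SSZ, SZ))), add(SSZ, SZ))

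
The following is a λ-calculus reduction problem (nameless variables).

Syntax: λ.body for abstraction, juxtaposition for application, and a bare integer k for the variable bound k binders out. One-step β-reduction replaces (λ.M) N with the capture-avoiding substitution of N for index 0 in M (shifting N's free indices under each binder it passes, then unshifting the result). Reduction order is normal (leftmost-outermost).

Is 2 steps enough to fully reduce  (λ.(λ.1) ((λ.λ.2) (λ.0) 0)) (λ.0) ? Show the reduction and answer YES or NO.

Answer: YES — reaches normal form λ.0 in 2 ≤ 2 steps

Derivation:
  start: (λ.(λ.1) ((λ.λ.2) (λ.0) 0)) (λ.0)
  →1  (λ.λ.0) ((λ.λ.λ.0) (λ.0) (λ.0))
  →2  λ.0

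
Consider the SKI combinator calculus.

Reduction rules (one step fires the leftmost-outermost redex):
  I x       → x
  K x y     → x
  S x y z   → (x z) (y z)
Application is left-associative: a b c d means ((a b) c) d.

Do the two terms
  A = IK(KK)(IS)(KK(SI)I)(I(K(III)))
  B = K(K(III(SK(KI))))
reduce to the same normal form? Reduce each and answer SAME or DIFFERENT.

Term A:
  start: IK(KK)(IS)(KK(SI)I)(I(K(III)))
  →1  K(KK)(IS)(KK(SI)I)(I(K(III)))
  →2  KK(KK(SI)I)(I(K(III)))
  →3  K(I(K(III)))
  →4  K(K(III))
  →5  K(K(II))
  →6  K(KI)

Term B:
  start: K(K(III(SK(KI))))
  →1  K(K(II(SK(KI))))
  →2  K(K(I(SK(KI))))
  →3  K(K(SK(KI)))

Answer: DIFFERENT — A ⇓ K(KI), B ⇓ K(K(SK(KI)))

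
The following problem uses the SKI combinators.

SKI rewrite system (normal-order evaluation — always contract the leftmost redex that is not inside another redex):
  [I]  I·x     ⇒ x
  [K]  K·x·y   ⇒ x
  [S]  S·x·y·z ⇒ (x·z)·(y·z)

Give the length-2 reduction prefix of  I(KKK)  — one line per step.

Answer: after 2 steps: K

Derivation:
  start: I(KKK)
  step 1: KKK
  step 2: K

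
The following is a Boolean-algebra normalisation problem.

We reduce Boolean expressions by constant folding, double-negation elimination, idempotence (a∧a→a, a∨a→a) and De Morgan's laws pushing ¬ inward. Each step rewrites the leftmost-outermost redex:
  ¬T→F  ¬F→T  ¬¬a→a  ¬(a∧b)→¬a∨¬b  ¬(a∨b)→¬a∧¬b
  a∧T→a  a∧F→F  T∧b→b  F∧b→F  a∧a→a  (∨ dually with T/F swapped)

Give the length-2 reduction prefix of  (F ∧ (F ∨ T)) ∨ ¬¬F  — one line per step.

Answer: after 2 steps: ¬¬F

Working:
  start: (F ∧ (F ∨ T)) ∨ ¬¬F
  [1] F ∨ ¬¬F
  [2] ¬¬F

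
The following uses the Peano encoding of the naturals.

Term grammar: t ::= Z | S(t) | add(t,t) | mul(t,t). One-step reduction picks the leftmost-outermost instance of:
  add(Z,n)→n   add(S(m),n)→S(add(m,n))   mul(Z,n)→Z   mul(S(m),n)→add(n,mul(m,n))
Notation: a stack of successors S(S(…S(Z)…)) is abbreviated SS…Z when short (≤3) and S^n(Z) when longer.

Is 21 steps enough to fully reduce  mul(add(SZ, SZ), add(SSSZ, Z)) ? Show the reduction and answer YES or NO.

  start: mul(add(SZ, SZ), add(SSSZ, Z))
  step 1: mul(S(add(Z, SZ)), add(SSSZ, Z))
  step 2: add(add(SSSZ, Z), mul(add(Z, SZ), add(SSSZ, Z)))
  step 3: add(S(add(SSZ, Z)), mul(add(Z, SZ), add(SSSZ, Z)))
  step 4: S(add(add(SSZ, Z), mul(add(Z, SZ), add(SSSZ, Z))))
  step 5: S(add(S(add(SZ, Z)), mul(add(Z, SZ), add(SSSZ, Z))))
  step 6: S(S(add(add(SZ, Z), mul(add(Z, SZ), add(SSSZ, Z)))))
  step 7: S(S(add(S(add(Z, Z)), mul(add(Z, SZ), add(SSSZ, Z)))))
  step 8: S(S(S(add(add(Z, Z), mul(add(Z, SZ), add(SSSZ, Z))))))
  step 9: S(S(S(add(Z, mul(add(Z, SZ), add(SSSZ, Z))))))
  step 10: S(S(S(mul(add(Z, SZ), add(SSSZ, Z)))))
  step 11: S(S(S(mul(SZ, add(SSSZ, Z)))))
  step 12: S(S(S(add(add(SSSZ, Z), mul(Z, add(SSSZ, Z))))))
  step 13: S(S(S(add(S(add(SSZ, Z)), mul(Z, add(SSSZ, Z))))))
  step 14: S(S(S(S(add(add(SSZ, Z), mul(Z, add(SSSZ, Z)))))))
  step 15: S(S(S(S(add(S(add(SZ, Z)), mul(Z, add(SSSZ, Z)))))))
  step 16: S(S(S(S(S(add(add(SZ, Z), mul(Z, add(SSSZ, Z))))))))
  step 17: S(S(S(S(S(add(S(add(Z, Z)), mul(Z, add(SSSZ, Z))))))))
  step 18: S(S(S(S(S(S(add(add(Z, Z), mul(Z, add(SSSZ, Z)))))))))
  step 19: S(S(S(S(S(S(add(Z, mul(Z, add(SSSZ, Z)))))))))
  step 20: S(S(S(S(S(S(mul(Z, add(SSSZ, Z))))))))
  step 21: S^6(Z)

Answer: YES — reaches normal form S^6(Z) in 21 ≤ 21 steps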